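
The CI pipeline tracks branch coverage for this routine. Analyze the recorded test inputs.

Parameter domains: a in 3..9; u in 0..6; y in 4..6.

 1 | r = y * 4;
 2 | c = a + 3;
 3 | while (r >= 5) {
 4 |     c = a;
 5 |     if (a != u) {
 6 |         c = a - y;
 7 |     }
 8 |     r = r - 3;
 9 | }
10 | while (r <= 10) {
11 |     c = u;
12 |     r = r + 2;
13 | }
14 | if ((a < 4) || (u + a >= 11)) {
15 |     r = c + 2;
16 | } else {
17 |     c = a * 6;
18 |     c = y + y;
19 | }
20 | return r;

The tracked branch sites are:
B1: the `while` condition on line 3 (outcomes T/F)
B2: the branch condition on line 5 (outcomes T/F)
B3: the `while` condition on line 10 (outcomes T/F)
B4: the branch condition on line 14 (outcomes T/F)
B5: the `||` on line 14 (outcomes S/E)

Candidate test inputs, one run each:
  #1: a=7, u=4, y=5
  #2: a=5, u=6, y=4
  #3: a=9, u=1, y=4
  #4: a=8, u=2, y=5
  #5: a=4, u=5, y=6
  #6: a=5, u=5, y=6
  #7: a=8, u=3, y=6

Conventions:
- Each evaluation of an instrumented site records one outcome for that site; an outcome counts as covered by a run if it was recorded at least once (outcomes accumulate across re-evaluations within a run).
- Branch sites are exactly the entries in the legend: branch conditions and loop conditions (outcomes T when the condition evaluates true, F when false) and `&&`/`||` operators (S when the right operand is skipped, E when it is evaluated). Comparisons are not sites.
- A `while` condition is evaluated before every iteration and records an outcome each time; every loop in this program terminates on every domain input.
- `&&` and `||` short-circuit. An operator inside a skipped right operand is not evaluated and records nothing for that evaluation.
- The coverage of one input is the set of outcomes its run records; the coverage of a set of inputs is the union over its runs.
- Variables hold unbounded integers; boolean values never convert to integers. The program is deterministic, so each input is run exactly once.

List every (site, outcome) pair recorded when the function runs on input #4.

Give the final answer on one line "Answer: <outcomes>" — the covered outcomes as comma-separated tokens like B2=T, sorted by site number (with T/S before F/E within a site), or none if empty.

Simulating input #4 (a=8, u=2, y=5) step by step:
  B1->T, B2->T, B1->T, B2->T, B1->T, B2->T, B1->T, B2->T, B1->T, B2->T
  B1->T, B2->T, B1->F, B3->T, B3->T, B3->T, B3->T, B3->T, B3->F, B5->E
  B4->F
collecting distinct outcomes: B1=T, B1=F, B2=T, B3=T, B3=F, B4=F, B5=E

Answer: B1=T, B1=F, B2=T, B3=T, B3=F, B4=F, B5=E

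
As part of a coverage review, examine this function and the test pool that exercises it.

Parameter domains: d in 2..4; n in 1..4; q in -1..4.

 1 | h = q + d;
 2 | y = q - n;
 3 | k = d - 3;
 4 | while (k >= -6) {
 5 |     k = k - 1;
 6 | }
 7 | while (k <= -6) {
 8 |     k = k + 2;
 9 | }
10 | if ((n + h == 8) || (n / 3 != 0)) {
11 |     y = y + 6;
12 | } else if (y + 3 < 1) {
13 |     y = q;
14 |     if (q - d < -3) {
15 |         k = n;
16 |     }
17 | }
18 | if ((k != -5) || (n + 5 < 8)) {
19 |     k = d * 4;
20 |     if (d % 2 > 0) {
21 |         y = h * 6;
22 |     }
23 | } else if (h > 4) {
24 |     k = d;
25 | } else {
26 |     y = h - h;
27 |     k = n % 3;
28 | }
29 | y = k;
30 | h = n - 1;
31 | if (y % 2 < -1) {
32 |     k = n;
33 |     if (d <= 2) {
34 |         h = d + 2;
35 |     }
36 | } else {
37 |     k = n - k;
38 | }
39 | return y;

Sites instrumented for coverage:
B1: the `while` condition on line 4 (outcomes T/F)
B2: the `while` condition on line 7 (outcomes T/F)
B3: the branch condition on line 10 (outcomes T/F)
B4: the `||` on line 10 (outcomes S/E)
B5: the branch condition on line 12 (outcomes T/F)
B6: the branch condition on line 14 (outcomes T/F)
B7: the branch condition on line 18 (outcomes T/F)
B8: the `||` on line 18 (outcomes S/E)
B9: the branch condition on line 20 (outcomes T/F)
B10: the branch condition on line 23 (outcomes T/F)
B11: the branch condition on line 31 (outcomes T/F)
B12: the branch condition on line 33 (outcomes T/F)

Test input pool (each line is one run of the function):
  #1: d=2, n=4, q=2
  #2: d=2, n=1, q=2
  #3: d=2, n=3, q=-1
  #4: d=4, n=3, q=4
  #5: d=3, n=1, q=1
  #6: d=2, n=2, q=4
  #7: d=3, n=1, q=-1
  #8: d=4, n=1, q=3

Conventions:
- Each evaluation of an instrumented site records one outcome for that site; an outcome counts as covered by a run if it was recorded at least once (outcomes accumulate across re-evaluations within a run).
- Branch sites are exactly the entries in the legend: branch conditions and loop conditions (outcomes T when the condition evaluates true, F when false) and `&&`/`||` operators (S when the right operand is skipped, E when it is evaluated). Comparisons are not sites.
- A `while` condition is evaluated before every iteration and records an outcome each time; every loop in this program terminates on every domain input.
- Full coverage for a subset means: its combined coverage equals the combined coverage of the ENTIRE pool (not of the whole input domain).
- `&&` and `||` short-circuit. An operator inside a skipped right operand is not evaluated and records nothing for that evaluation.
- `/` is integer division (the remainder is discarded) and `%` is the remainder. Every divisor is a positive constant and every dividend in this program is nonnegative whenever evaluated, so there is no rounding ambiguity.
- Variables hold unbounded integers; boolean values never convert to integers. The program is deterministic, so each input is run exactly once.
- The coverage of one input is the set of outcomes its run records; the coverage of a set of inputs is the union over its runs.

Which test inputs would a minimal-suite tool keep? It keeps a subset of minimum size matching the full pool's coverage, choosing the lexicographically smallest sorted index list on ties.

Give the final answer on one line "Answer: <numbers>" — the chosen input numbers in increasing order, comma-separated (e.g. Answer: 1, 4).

#1 (d=2, n=4, q=2) -> B1->T, B1->T, B1->T, B1->T, B1->T, B1->T, B1->F, B2->T, B2->F, B4->S, B3->T, B8->E, B7->F, B10->F, ...; covered: B1=T, B1=F, B2=T, B2=F, B3=T, B4=S, B7=F, B8=E, B10=F, B11=F
#2 (d=2, n=1, q=2) -> B1->T, B1->T, B1->T, B1->T, B1->T, B1->T, B1->F, B2->T, B2->F, B4->E, B3->F, B5->F, B8->E, B7->T, ...; covered: B1=T, B1=F, B2=T, B2=F, B3=F, B4=E, B5=F, B7=T, B8=E, B9=F, B11=F
#3 (d=2, n=3, q=-1) -> B1->T, B1->T, B1->T, B1->T, B1->T, B1->T, B1->F, B2->T, B2->F, B4->E, B3->T, B8->E, B7->F, B10->F, ...; covered: B1=T, B1=F, B2=T, B2=F, B3=T, B4=E, B7=F, B8=E, B10=F, B11=F
#4 (d=4, n=3, q=4) -> B1->T, B1->T, B1->T, B1->T, B1->T, B1->T, B1->T, B1->T, B1->F, B2->T, B2->F, B4->E, B3->T, B8->E, ...; covered: B1=T, B1=F, B2=T, B2=F, B3=T, B4=E, B7=F, B8=E, B10=T, B11=F
#5 (d=3, n=1, q=1) -> B1->T, B1->T, B1->T, B1->T, B1->T, B1->T, B1->T, B1->F, B2->T, B2->F, B4->E, B3->F, B5->F, B8->E, ...; covered: B1=T, B1=F, B2=T, B2=F, B3=F, B4=E, B5=F, B7=T, B8=E, B9=T, B11=F
#6 (d=2, n=2, q=4) -> B1->T, B1->T, B1->T, B1->T, B1->T, B1->T, B1->F, B2->T, B2->F, B4->S, B3->T, B8->E, B7->T, B9->F, ...; covered: B1=T, B1=F, B2=T, B2=F, B3=T, B4=S, B7=T, B8=E, B9=F, B11=F
#7 (d=3, n=1, q=-1) -> B1->T, B1->T, B1->T, B1->T, B1->T, B1->T, B1->T, B1->F, B2->T, B2->F, B4->E, B3->F, B5->F, B8->E, ...; covered: B1=T, B1=F, B2=T, B2=F, B3=F, B4=E, B5=F, B7=T, B8=E, B9=T, B11=F
#8 (d=4, n=1, q=3) -> B1->T, B1->T, B1->T, B1->T, B1->T, B1->T, B1->T, B1->T, B1->F, B2->T, B2->F, B4->S, B3->T, B8->E, ...; covered: B1=T, B1=F, B2=T, B2=F, B3=T, B4=S, B7=T, B8=E, B9=F, B11=F
pool-wide coverage (17 outcomes): B1=T, B1=F, B2=T, B2=F, B3=T, B3=F, B4=S, B4=E, B5=F, B7=T, B7=F, B8=E, B9=T, B9=F, B10=T, B10=F, B11=F
no size-1 subset reaches all 17 outcomes (best union: 11/17)
no size-2 subset reaches all 17 outcomes (best union: 15/17)
no size-3 subset reaches all 17 outcomes (best union: 16/17)
at size 4, {1, 2, 4, 5} reaches all 17 outcomes; every lexicographically earlier size-4 subset fails

Answer: 1, 2, 4, 5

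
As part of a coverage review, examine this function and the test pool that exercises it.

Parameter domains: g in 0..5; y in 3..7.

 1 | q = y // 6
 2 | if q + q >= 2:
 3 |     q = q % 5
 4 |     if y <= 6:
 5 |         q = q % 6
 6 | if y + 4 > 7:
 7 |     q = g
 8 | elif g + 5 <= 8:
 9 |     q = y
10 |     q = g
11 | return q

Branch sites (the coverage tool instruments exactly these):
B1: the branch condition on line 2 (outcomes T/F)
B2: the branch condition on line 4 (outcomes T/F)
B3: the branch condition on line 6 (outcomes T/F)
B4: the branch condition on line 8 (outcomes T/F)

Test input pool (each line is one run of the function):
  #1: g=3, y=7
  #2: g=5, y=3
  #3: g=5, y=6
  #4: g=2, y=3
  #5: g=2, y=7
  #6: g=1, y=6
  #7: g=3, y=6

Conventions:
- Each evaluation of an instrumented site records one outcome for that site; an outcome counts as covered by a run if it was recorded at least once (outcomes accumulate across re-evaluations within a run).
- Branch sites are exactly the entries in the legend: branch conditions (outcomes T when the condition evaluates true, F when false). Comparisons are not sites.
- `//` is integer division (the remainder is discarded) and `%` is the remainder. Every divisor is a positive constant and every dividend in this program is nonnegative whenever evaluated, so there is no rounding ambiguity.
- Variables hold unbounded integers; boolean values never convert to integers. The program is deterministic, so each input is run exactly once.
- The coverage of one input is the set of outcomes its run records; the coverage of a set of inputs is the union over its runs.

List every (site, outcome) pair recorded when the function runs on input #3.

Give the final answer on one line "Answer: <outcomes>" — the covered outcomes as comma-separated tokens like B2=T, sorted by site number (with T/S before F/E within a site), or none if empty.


Event log for input #3 (g=5, y=6):
  B1->T, B2->T, B3->T
collecting distinct outcomes: B1=T, B2=T, B3=T
Answer: B1=T, B2=T, B3=T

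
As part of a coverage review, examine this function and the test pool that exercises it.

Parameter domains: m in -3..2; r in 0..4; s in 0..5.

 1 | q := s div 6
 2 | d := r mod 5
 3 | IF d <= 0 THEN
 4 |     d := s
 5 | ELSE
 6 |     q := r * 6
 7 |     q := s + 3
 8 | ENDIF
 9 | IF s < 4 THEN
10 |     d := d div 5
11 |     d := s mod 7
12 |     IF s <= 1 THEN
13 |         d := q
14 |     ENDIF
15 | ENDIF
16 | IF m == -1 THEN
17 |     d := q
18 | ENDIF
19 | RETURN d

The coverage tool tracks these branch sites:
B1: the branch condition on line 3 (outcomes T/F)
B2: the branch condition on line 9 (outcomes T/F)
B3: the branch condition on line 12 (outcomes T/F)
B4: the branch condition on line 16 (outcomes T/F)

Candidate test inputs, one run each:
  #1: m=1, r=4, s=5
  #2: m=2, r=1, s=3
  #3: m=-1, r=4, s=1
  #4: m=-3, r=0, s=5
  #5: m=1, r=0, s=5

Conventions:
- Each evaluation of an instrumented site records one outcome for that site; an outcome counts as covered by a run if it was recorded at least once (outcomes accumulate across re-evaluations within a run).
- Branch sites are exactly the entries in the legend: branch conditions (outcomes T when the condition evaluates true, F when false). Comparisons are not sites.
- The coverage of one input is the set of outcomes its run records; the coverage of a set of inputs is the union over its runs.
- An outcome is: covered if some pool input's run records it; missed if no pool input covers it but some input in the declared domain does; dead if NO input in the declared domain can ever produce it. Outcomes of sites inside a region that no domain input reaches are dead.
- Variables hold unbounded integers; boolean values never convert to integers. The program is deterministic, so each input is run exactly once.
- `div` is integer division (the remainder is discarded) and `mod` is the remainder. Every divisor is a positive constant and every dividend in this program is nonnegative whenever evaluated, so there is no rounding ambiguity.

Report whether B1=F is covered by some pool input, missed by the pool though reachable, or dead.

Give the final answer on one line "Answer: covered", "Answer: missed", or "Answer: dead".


B1=F is recorded by pool input(s) 1, 2, 3 -> covered
Answer: covered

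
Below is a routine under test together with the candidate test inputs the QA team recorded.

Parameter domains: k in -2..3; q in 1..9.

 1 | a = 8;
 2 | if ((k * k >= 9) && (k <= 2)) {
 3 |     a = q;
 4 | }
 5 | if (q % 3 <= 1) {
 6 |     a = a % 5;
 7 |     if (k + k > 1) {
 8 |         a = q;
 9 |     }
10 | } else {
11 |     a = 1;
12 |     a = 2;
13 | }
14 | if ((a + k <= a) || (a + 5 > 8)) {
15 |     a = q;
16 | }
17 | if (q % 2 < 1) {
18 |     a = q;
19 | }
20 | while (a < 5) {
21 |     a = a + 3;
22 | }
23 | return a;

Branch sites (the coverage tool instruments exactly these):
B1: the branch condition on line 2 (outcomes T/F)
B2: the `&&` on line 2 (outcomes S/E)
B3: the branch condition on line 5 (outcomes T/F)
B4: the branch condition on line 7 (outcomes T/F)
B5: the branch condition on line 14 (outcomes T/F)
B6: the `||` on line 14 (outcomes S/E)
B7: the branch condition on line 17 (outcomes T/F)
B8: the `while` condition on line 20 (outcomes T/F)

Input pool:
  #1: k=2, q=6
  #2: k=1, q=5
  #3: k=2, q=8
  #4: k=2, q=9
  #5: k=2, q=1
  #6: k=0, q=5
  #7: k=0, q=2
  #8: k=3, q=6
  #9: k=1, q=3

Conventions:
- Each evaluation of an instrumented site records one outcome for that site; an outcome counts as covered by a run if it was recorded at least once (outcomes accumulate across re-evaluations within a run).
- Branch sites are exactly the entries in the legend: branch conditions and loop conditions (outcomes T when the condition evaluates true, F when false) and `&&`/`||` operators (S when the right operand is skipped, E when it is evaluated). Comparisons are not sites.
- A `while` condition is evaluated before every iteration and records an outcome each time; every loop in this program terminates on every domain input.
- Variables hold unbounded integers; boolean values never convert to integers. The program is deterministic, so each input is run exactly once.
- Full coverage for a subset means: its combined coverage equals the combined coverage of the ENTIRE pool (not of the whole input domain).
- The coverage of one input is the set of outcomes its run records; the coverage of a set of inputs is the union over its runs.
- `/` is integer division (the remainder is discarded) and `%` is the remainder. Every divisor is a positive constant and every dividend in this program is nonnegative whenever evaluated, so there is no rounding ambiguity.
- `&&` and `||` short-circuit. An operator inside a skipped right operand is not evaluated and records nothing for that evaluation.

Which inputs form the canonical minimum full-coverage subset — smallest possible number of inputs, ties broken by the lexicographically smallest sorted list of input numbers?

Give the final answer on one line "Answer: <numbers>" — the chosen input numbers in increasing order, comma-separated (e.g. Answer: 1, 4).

run #1 (k=2, q=6) runs B2->S, B1->F, B3->T, B4->T, B6->E, B5->T, B7->T, B8->F; records B1=F, B2=S, B3=T, B4=T, B5=T, B6=E, B7=T, B8=F
run #2 (k=1, q=5) runs B2->S, B1->F, B3->F, B6->E, B5->F, B7->F, B8->T, B8->F; records B1=F, B2=S, B3=F, B5=F, B6=E, B7=F, B8=T, B8=F
run #3 (k=2, q=8) runs B2->S, B1->F, B3->F, B6->E, B5->F, B7->T, B8->F; records B1=F, B2=S, B3=F, B5=F, B6=E, B7=T, B8=F
run #4 (k=2, q=9) runs B2->S, B1->F, B3->T, B4->T, B6->E, B5->T, B7->F, B8->F; records B1=F, B2=S, B3=T, B4=T, B5=T, B6=E, B7=F, B8=F
run #5 (k=2, q=1) runs B2->S, B1->F, B3->T, B4->T, B6->E, B5->F, B7->F, B8->T, B8->T, B8->F; records B1=F, B2=S, B3=T, B4=T, B5=F, B6=E, B7=F, B8=T, B8=F
run #6 (k=0, q=5) runs B2->S, B1->F, B3->F, B6->S, B5->T, B7->F, B8->F; records B1=F, B2=S, B3=F, B5=T, B6=S, B7=F, B8=F
run #7 (k=0, q=2) runs B2->S, B1->F, B3->F, B6->S, B5->T, B7->T, B8->T, B8->F; records B1=F, B2=S, B3=F, B5=T, B6=S, B7=T, B8=T, B8=F
run #8 (k=3, q=6) runs B2->E, B1->F, B3->T, B4->T, B6->E, B5->T, B7->T, B8->F; records B1=F, B2=E, B3=T, B4=T, B5=T, B6=E, B7=T, B8=F
run #9 (k=1, q=3) runs B2->S, B1->F, B3->T, B4->T, B6->E, B5->F, B7->F, B8->T, B8->F; records B1=F, B2=S, B3=T, B4=T, B5=F, B6=E, B7=F, B8=T, B8=F
union over all inputs: B1=F, B2=S, B2=E, B3=T, B3=F, B4=T, B5=T, B5=F, B6=S, B6=E, B7=T, B7=F, B8=T, B8=F (14 outcomes)
no size-1 subset reaches all 14 outcomes (best union: 9/14)
no size-2 subset reaches all 14 outcomes (best union: 13/14)
inputs {2, 6, 8} (size 3) cover everything; no size-3 subset with a lexicographically smaller index list covers all 14

Answer: 2, 6, 8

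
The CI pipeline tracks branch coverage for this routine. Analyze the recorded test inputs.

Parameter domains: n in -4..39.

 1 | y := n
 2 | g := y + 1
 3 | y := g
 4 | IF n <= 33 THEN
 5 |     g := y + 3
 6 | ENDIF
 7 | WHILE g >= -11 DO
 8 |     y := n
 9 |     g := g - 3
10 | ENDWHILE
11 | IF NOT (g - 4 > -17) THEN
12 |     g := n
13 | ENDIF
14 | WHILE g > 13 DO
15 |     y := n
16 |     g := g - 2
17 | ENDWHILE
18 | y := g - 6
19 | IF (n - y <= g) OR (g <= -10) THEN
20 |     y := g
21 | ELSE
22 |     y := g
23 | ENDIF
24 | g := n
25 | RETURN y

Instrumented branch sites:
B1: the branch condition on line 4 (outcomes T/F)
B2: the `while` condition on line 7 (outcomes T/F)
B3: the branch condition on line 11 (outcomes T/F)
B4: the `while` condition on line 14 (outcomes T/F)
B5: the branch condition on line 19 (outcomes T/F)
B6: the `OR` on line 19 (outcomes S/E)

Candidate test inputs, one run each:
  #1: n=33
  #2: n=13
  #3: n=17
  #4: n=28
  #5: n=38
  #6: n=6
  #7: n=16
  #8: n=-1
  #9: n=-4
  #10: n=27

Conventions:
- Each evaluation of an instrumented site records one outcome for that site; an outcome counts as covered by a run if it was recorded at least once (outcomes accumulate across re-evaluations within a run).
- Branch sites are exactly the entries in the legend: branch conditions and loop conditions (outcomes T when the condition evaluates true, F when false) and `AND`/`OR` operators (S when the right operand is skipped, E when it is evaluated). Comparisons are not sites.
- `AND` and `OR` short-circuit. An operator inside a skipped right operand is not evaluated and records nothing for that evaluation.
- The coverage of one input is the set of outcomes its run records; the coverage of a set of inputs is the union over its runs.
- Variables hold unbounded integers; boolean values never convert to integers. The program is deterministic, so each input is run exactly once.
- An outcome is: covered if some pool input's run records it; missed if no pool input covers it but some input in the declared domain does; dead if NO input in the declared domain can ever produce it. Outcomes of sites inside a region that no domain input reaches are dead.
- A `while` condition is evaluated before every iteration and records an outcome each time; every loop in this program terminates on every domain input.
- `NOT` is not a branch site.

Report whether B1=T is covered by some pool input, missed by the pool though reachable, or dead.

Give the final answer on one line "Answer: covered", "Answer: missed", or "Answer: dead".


B1=T is recorded by pool input(s) 1, 2, 3, 4, 6, 7, 8, 9, 10 -> covered
Answer: covered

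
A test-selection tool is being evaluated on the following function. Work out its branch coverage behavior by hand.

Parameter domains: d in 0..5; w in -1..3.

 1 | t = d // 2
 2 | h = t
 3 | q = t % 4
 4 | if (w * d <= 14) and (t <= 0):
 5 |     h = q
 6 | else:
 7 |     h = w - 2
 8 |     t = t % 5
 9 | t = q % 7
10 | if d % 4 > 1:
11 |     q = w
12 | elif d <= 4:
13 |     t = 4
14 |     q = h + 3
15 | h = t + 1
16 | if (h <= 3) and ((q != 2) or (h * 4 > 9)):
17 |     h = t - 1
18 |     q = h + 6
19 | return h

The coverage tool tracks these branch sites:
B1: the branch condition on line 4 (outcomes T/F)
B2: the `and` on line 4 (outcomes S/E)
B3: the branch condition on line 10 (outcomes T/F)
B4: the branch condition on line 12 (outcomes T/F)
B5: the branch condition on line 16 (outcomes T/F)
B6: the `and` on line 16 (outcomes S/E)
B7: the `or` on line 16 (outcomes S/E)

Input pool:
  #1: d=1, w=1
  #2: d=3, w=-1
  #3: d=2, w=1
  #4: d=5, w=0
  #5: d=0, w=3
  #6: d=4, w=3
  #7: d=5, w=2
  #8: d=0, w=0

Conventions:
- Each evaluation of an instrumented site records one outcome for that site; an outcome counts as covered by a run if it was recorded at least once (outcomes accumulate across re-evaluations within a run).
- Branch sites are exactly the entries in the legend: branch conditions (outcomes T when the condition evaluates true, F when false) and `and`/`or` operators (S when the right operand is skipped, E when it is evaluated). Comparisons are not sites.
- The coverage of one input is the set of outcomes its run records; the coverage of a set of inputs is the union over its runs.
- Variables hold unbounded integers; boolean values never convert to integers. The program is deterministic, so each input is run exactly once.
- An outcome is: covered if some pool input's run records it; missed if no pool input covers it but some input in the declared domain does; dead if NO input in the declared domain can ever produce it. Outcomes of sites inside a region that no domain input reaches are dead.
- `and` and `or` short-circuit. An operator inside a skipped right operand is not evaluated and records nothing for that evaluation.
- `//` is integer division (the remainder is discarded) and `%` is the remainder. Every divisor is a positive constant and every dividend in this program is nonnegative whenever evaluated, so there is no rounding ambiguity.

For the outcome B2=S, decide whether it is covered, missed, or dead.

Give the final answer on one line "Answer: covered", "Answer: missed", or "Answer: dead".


no pool input records B2=S
but domain input (d=5, w=3) does record it -> reachable, so missed
Answer: missed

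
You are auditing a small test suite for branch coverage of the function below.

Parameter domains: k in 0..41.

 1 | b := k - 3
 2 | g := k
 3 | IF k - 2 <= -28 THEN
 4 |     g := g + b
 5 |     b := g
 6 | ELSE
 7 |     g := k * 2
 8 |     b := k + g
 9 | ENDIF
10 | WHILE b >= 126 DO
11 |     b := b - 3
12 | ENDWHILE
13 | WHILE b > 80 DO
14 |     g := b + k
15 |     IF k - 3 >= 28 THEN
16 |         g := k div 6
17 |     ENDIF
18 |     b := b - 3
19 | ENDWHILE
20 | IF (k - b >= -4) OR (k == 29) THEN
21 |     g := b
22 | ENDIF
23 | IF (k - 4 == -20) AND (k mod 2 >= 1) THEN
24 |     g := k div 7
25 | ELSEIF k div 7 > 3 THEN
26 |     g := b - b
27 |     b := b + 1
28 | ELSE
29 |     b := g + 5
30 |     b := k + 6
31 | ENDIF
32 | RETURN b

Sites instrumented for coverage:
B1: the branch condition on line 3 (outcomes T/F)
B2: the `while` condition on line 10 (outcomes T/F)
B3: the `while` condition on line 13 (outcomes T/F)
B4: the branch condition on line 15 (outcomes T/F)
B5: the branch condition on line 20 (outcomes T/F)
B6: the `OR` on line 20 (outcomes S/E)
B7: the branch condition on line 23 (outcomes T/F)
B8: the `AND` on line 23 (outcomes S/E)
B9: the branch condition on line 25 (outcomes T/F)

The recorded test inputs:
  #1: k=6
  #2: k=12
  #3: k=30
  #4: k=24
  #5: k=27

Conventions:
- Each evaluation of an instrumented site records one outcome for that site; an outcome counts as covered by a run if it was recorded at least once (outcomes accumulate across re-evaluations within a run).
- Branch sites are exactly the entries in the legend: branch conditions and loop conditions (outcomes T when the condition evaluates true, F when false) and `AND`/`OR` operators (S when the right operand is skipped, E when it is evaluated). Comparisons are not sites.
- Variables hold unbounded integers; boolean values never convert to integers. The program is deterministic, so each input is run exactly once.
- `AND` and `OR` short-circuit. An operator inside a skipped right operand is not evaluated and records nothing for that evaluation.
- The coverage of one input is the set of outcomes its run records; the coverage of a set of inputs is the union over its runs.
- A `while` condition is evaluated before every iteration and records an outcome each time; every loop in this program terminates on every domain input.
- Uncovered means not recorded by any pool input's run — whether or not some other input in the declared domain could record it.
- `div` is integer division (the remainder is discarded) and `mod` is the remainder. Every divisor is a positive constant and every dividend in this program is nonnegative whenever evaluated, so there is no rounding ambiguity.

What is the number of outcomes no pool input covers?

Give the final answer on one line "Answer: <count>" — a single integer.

input #1, k=6: outcomes B1=F, B2=F, B3=F, B5=F, B6=E, B7=F, B8=S, B9=F
input #2, k=12: outcomes B1=F, B2=F, B3=F, B5=F, B6=E, B7=F, B8=S, B9=F
input #3, k=30: outcomes B1=F, B2=F, B3=T, B3=F, B4=F, B5=F, B6=E, B7=F, B8=S, B9=T
input #4, k=24: outcomes B1=F, B2=F, B3=F, B5=F, B6=E, B7=F, B8=S, B9=F
input #5, k=27: outcomes B1=F, B2=F, B3=T, B3=F, B4=F, B5=F, B6=E, B7=F, B8=S, B9=F
union over the pool: B1=F, B2=F, B3=T, B3=F, B4=F, B5=F, B6=E, B7=F, B8=S, B9=T, B9=F
uncovered (7 of 18): B1=T, B2=T, B4=T, B5=T, B6=S, B7=T, B8=E

Answer: 7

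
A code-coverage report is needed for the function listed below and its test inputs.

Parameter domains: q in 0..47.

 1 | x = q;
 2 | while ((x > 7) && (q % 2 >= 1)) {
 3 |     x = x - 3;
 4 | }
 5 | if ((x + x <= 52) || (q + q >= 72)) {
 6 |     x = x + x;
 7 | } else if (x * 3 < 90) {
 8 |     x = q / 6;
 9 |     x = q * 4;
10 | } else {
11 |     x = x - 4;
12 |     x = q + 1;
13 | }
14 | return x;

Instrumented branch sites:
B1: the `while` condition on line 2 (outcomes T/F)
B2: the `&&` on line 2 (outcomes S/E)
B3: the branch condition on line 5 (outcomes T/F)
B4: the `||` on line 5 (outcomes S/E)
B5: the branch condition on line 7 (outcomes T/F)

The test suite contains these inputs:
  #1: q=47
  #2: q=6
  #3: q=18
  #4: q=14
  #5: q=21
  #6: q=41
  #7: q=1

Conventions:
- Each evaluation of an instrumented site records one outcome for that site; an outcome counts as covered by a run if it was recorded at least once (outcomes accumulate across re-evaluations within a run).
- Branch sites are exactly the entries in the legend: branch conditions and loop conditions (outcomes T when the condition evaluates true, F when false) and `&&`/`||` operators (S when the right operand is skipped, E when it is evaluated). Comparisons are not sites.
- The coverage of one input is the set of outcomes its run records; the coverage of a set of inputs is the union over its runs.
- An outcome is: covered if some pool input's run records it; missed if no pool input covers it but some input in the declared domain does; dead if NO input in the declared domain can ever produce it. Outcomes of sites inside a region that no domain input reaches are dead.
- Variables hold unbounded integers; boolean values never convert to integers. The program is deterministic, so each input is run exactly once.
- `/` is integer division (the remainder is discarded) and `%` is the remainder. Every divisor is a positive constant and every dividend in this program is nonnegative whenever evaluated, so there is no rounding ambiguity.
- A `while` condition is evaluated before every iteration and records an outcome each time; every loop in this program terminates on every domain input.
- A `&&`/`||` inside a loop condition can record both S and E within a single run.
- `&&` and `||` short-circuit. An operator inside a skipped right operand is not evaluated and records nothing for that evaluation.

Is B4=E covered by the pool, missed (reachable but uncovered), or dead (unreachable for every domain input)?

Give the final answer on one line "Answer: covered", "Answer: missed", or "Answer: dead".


no pool input records B4=E
but domain input (q=28) does record it -> reachable, so missed
Answer: missed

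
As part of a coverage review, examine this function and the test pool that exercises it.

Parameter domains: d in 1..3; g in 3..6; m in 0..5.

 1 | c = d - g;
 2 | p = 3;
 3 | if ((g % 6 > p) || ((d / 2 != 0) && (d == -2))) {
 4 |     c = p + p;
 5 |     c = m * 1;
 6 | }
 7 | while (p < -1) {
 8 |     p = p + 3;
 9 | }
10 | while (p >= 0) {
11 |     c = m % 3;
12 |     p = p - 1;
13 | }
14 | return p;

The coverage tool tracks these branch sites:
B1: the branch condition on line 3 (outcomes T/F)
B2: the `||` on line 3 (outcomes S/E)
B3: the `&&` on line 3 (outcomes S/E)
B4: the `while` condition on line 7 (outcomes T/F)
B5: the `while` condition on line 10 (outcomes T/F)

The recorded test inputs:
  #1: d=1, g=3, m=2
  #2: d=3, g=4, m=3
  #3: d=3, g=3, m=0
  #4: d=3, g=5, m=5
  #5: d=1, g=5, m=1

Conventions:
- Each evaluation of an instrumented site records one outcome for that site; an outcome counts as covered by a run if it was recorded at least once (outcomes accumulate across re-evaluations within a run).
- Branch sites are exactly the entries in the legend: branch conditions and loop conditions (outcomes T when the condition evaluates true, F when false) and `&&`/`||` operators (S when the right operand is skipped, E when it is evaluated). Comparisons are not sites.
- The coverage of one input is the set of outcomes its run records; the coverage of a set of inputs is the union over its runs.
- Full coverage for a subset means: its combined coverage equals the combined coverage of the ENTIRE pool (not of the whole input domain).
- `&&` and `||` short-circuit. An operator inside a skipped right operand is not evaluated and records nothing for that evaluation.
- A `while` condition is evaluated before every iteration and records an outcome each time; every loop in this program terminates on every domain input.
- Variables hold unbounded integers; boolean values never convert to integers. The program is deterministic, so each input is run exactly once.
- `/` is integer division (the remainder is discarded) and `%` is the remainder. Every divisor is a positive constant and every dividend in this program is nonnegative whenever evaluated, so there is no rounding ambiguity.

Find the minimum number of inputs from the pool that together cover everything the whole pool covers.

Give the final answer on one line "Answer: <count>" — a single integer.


test 1 (d=1, g=3, m=2) fires B2->E, B3->S, B1->F, B4->F, B5->T, B5->T, B5->T, B5->T, B5->F; hits B1=F, B2=E, B3=S, B4=F, B5=T, B5=F
test 2 (d=3, g=4, m=3) fires B2->S, B1->T, B4->F, B5->T, B5->T, B5->T, B5->T, B5->F; hits B1=T, B2=S, B4=F, B5=T, B5=F
test 3 (d=3, g=3, m=0) fires B2->E, B3->E, B1->F, B4->F, B5->T, B5->T, B5->T, B5->T, B5->F; hits B1=F, B2=E, B3=E, B4=F, B5=T, B5=F
test 4 (d=3, g=5, m=5) fires B2->S, B1->T, B4->F, B5->T, B5->T, B5->T, B5->T, B5->F; hits B1=T, B2=S, B4=F, B5=T, B5=F
test 5 (d=1, g=5, m=1) fires B2->S, B1->T, B4->F, B5->T, B5->T, B5->T, B5->T, B5->F; hits B1=T, B2=S, B4=F, B5=T, B5=F
pool-wide coverage (9 outcomes): B1=T, B1=F, B2=S, B2=E, B3=S, B3=E, B4=F, B5=T, B5=F
checked all size-1 subsets: none covers 9 outcomes (max 6/9)
checked all size-2 subsets: none covers 9 outcomes (max 8/9)
the canonical winner is {1, 2, 3}: size 3, full 9-outcome coverage, earliest index list among size-3 covers
Answer: 3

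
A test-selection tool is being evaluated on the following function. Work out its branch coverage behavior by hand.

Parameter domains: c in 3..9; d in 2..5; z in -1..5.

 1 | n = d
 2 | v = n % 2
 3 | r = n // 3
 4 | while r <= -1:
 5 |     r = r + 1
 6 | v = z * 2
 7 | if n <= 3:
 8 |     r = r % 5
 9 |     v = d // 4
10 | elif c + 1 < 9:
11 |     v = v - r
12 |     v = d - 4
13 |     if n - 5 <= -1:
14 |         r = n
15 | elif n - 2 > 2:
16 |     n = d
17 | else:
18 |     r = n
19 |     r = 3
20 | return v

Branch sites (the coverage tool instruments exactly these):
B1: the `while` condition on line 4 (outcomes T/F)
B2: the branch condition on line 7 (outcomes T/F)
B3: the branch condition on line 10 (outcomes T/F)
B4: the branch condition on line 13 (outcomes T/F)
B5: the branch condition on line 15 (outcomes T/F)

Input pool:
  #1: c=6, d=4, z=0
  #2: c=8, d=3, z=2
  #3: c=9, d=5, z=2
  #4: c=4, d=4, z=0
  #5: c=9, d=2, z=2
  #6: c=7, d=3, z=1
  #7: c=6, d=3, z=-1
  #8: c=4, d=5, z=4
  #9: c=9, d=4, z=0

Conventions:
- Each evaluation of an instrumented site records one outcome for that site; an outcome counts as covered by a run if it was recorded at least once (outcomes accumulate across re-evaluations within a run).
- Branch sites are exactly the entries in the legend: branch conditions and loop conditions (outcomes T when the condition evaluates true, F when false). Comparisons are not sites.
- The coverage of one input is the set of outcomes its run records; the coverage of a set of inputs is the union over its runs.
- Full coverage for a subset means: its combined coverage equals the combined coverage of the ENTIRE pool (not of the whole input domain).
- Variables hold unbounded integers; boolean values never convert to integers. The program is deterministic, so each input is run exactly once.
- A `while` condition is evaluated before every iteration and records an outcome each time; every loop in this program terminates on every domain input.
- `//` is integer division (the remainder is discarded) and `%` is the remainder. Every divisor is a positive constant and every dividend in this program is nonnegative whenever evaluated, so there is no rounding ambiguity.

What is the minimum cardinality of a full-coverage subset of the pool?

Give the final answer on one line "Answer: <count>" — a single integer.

#1 (c=6, d=4, z=0) -> B1->F, B2->F, B3->T, B4->T; covered: B1=F, B2=F, B3=T, B4=T
#2 (c=8, d=3, z=2) -> B1->F, B2->T; covered: B1=F, B2=T
#3 (c=9, d=5, z=2) -> B1->F, B2->F, B3->F, B5->T; covered: B1=F, B2=F, B3=F, B5=T
#4 (c=4, d=4, z=0) -> B1->F, B2->F, B3->T, B4->T; covered: B1=F, B2=F, B3=T, B4=T
#5 (c=9, d=2, z=2) -> B1->F, B2->T; covered: B1=F, B2=T
#6 (c=7, d=3, z=1) -> B1->F, B2->T; covered: B1=F, B2=T
#7 (c=6, d=3, z=-1) -> B1->F, B2->T; covered: B1=F, B2=T
#8 (c=4, d=5, z=4) -> B1->F, B2->F, B3->T, B4->F; covered: B1=F, B2=F, B3=T, B4=F
#9 (c=9, d=4, z=0) -> B1->F, B2->F, B3->F, B5->F; covered: B1=F, B2=F, B3=F, B5=F
together the pool reaches 9 outcomes: B1=F, B2=T, B2=F, B3=T, B3=F, B4=T, B4=F, B5=T, B5=F
checked all size-1 subsets: none covers 9 outcomes (max 4/9)
checked all size-2 subsets: none covers 9 outcomes (max 6/9)
checked all size-3 subsets: none covers 9 outcomes (max 7/9)
checked all size-4 subsets: none covers 9 outcomes (max 8/9)
size 5: inputs {1, 2, 3, 8, 9} cover all 9 outcomes, and no lexicographically smaller subset of this size does

Answer: 5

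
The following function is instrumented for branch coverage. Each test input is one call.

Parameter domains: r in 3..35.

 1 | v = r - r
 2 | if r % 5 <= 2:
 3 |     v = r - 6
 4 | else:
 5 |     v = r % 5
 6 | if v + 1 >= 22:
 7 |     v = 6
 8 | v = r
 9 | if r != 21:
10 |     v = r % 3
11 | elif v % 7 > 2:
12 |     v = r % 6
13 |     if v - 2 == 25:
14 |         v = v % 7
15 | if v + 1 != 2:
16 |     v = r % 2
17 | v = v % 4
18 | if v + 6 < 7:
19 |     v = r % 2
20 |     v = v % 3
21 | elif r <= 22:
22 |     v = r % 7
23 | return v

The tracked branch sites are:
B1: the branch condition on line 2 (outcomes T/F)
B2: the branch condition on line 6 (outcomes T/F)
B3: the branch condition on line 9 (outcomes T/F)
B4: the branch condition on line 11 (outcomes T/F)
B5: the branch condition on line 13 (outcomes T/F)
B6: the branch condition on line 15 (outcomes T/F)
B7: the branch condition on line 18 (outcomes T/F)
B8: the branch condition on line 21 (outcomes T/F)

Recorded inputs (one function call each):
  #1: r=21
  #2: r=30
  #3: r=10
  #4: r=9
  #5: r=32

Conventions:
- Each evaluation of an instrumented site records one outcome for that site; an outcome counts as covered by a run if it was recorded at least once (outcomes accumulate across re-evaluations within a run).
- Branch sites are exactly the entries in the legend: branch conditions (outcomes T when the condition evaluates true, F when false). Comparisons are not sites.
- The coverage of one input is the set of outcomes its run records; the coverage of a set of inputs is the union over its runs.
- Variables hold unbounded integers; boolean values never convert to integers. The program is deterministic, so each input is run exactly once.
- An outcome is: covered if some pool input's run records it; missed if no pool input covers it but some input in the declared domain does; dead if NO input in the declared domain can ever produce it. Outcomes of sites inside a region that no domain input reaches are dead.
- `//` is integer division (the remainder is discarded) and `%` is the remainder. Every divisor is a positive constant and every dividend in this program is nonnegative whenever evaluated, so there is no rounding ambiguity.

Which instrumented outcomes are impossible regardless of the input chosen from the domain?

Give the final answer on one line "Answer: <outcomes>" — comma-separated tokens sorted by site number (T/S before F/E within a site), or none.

running all 33 domain inputs and tallying outcomes:
  B4=T: unreachable across the whole domain -> dead
  B5=T: unreachable across the whole domain -> dead
  B5=F: unreachable across the whole domain -> dead
  reachable outcomes have witnesses, e.g. B1=T (e.g. r=5), B1=F (e.g. r=3), B2=T (e.g. r=27), B2=F (e.g. r=3)

Answer: B4=T, B5=T, B5=F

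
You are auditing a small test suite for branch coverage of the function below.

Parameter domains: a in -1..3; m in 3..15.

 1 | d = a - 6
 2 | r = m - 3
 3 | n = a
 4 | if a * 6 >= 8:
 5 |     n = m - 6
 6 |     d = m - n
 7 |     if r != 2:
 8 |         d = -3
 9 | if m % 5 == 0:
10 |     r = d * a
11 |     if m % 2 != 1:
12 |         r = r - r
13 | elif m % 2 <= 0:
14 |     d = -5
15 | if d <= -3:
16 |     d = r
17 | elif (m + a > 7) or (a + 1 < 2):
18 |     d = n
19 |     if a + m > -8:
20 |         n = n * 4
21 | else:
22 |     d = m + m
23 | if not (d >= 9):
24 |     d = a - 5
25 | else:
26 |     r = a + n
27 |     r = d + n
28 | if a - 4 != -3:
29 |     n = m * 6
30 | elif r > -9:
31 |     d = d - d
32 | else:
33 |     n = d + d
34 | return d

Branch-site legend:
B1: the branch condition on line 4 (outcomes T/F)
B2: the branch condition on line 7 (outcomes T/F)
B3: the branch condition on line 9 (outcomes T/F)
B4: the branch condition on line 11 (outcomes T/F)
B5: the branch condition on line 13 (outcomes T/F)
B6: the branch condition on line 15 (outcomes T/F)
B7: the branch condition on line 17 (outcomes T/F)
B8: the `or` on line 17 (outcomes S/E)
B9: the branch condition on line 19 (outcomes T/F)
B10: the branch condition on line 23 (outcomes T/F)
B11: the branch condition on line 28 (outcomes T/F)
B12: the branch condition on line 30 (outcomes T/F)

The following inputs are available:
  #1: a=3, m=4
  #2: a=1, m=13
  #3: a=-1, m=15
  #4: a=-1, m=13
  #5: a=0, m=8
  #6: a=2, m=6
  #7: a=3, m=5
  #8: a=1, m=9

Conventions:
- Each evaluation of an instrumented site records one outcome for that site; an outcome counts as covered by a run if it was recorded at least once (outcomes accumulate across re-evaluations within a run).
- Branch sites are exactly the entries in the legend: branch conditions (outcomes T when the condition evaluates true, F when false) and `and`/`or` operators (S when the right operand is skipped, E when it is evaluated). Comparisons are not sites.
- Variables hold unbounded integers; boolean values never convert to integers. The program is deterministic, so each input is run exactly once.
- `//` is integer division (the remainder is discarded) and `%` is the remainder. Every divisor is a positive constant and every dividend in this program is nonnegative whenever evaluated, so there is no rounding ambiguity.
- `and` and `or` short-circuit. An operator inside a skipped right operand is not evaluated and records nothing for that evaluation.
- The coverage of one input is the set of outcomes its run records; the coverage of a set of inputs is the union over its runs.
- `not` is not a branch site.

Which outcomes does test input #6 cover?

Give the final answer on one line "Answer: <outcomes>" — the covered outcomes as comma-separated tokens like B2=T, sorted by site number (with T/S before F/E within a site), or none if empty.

Tracing the run of input #6 (a=2, m=6):
  B1->T, B2->T, B3->F, B5->T, B6->T, B10->T, B11->T
distinct outcomes covered: B1=T, B2=T, B3=F, B5=T, B6=T, B10=T, B11=T

Answer: B1=T, B2=T, B3=F, B5=T, B6=T, B10=T, B11=T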